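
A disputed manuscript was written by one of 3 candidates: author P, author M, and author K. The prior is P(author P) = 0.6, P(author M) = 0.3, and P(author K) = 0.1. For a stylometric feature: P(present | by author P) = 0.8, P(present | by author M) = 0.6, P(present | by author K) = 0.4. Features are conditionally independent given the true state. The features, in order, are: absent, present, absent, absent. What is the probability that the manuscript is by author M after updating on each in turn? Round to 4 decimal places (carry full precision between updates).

After 'absent': normaliser = 0.2·0.6000 + 0.4·0.3000 + 0.6·0.1000; P(author P) ≈ 0.4000, P(author M) ≈ 0.4000, P(author K) ≈ 0.2000
After 'present': normaliser = 0.8·0.4000 + 0.6·0.4000 + 0.4·0.2000; P(author P) ≈ 0.5000, P(author M) ≈ 0.3750, P(author K) ≈ 0.1250
After 'absent': normaliser = 0.2·0.5000 + 0.4·0.3750 + 0.6·0.1250; P(author P) ≈ 0.3077, P(author M) ≈ 0.4615, P(author K) ≈ 0.2308
After 'absent': normaliser = 0.2·0.3077 + 0.4·0.4615 + 0.6·0.2308; P(author P) ≈ 0.1600, P(author M) ≈ 0.4800, P(author K) ≈ 0.3600

0.4800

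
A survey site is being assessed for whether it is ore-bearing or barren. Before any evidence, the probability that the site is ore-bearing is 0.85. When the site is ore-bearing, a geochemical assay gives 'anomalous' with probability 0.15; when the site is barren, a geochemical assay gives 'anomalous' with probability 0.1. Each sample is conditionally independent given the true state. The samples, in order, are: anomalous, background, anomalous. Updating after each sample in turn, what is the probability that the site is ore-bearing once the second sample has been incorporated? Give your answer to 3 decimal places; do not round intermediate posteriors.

0.889

After 'anomalous': P(ore) = 0.15·0.8500 / (0.15·0.8500 + 0.1·0.1500) ≈ 0.8947
After 'background': P(ore) = 0.85·0.8947 / (0.85·0.8947 + 0.9·0.1053) ≈ 0.8892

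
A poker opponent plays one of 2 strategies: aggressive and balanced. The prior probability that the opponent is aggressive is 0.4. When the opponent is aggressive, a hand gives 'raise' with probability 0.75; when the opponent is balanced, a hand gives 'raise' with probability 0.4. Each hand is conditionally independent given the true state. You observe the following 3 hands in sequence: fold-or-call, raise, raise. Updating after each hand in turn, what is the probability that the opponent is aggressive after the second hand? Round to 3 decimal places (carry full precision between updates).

0.342

After 'fold-or-call': P(aggressive) = 0.25·0.4000 / (0.25·0.4000 + 0.6·0.6000) ≈ 0.2174
After 'raise': P(aggressive) = 0.75·0.2174 / (0.75·0.2174 + 0.4·0.7826) ≈ 0.3425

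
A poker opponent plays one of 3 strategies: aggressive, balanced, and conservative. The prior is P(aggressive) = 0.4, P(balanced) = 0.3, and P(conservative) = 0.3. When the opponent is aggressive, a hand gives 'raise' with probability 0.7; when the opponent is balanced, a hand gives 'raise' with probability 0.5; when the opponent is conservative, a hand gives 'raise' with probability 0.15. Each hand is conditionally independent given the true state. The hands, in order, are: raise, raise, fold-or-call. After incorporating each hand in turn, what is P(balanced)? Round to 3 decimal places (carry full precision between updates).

After 'raise': normaliser = 0.7·0.4000 + 0.5·0.3000 + 0.15·0.3000; P(aggressive) ≈ 0.5895, P(balanced) ≈ 0.3158, P(conservative) ≈ 0.0947
After 'raise': normaliser = 0.7·0.5895 + 0.5·0.3158 + 0.15·0.0947; P(aggressive) ≈ 0.7057, P(balanced) ≈ 0.2700, P(conservative) ≈ 0.0243
After 'fold-or-call': normaliser = 0.3·0.7057 + 0.5·0.2700 + 0.85·0.0243; P(aggressive) ≈ 0.5763, P(balanced) ≈ 0.3675, P(conservative) ≈ 0.0562

0.368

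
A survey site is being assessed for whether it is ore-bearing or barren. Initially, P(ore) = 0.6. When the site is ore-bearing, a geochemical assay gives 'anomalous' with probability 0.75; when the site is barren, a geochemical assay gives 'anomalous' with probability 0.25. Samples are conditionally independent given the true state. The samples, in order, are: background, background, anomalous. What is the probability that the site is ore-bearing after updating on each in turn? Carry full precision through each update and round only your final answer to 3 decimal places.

0.333

Each posterior becomes the prior for the next update.
After 'background': P(ore) = 0.25·0.6000 / (0.25·0.6000 + 0.75·0.4000) ≈ 0.3333
After 'background': P(ore) = 0.25·0.3333 / (0.25·0.3333 + 0.75·0.6667) ≈ 0.1429
After 'anomalous': P(ore) = 0.75·0.1429 / (0.75·0.1429 + 0.25·0.8571) ≈ 0.3333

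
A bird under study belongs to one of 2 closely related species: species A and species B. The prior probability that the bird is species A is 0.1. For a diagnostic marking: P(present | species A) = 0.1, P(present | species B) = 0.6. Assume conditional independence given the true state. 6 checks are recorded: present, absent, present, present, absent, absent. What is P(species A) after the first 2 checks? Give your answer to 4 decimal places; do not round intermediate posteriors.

After 'present': P(species A) = 0.1·0.1000 / (0.1·0.1000 + 0.6·0.9000) ≈ 0.0182
After 'absent': P(species A) = 0.9·0.0182 / (0.9·0.0182 + 0.4·0.9818) ≈ 0.0400

0.0400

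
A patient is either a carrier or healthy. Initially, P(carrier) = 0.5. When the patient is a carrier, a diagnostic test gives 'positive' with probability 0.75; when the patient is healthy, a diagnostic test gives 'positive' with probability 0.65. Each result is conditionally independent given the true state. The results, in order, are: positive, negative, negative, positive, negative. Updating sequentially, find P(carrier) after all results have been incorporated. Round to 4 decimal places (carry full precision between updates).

0.3267

After 'positive': P(carrier) = 0.75·0.5000 / (0.75·0.5000 + 0.65·0.5000) ≈ 0.5357
After 'negative': P(carrier) = 0.25·0.5357 / (0.25·0.5357 + 0.35·0.4643) ≈ 0.4518
After 'negative': P(carrier) = 0.25·0.4518 / (0.25·0.4518 + 0.35·0.5482) ≈ 0.3706
After 'positive': P(carrier) = 0.75·0.3706 / (0.75·0.3706 + 0.65·0.6294) ≈ 0.4045
After 'negative': P(carrier) = 0.25·0.4045 / (0.25·0.4045 + 0.35·0.5955) ≈ 0.3267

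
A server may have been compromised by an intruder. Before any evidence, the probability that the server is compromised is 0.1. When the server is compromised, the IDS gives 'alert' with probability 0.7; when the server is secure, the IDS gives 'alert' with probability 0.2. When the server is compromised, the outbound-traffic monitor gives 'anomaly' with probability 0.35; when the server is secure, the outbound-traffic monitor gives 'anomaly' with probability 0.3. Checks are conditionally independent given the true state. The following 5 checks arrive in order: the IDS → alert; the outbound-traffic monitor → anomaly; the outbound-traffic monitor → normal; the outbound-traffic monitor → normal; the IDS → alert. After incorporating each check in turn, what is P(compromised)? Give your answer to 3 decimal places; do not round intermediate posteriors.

0.578

Apply Bayes' rule sequentially, carrying P(compromised) forward.
After the IDS='alert': P(compromised) = 0.7·0.1000 / (0.7·0.1000 + 0.2·0.9000) ≈ 0.2800
After the outbound-traffic monitor='anomaly': P(compromised) = 0.35·0.2800 / (0.35·0.2800 + 0.3·0.7200) ≈ 0.3121
After the outbound-traffic monitor='normal': P(compromised) = 0.65·0.3121 / (0.65·0.3121 + 0.7·0.6879) ≈ 0.2964
After the outbound-traffic monitor='normal': P(compromised) = 0.65·0.2964 / (0.65·0.2964 + 0.7·0.7036) ≈ 0.2812
After the IDS='alert': P(compromised) = 0.7·0.2812 / (0.7·0.2812 + 0.2·0.7188) ≈ 0.5779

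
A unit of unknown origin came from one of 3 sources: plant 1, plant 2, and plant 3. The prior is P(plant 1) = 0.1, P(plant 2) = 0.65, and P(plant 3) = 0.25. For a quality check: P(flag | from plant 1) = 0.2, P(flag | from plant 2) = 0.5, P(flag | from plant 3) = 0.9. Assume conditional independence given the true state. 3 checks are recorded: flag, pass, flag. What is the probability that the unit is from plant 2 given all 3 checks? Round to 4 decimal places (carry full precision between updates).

0.7760

After 'flag': normaliser = 0.2·0.1000 + 0.5·0.6500 + 0.9·0.2500; P(plant 1) ≈ 0.0351, P(plant 2) ≈ 0.5702, P(plant 3) ≈ 0.3947
After 'pass': normaliser = 0.8·0.0351 + 0.5·0.5702 + 0.1·0.3947; P(plant 1) ≈ 0.0796, P(plant 2) ≈ 0.8085, P(plant 3) ≈ 0.1119
After 'flag': normaliser = 0.2·0.0796 + 0.5·0.8085 + 0.9·0.1119; P(plant 1) ≈ 0.0306, P(plant 2) ≈ 0.7760, P(plant 3) ≈ 0.1934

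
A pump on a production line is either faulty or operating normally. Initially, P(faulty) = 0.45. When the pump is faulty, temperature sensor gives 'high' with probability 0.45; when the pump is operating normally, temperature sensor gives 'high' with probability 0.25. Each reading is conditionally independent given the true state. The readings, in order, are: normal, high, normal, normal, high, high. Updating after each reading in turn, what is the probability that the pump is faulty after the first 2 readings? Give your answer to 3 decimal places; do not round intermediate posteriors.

0.519

After 'normal': P(faulty) = 0.55·0.4500 / (0.55·0.4500 + 0.75·0.5500) ≈ 0.3750
After 'high': P(faulty) = 0.45·0.3750 / (0.45·0.3750 + 0.25·0.6250) ≈ 0.5192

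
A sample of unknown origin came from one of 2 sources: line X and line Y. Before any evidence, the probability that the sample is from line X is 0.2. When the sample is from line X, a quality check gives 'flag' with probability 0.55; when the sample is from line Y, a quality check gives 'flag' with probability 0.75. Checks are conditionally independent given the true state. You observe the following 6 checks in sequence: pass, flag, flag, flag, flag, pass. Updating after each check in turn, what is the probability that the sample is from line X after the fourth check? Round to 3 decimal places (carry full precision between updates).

0.151

Apply Bayes' rule sequentially, carrying P(line X) forward.
After 'pass': P(line X) = 0.45·0.2000 / (0.45·0.2000 + 0.25·0.8000) ≈ 0.3103
After 'flag': P(line X) = 0.55·0.3103 / (0.55·0.3103 + 0.75·0.6897) ≈ 0.2481
After 'flag': P(line X) = 0.55·0.2481 / (0.55·0.2481 + 0.75·0.7519) ≈ 0.1948
After 'flag': P(line X) = 0.55·0.1948 / (0.55·0.1948 + 0.75·0.8052) ≈ 0.1507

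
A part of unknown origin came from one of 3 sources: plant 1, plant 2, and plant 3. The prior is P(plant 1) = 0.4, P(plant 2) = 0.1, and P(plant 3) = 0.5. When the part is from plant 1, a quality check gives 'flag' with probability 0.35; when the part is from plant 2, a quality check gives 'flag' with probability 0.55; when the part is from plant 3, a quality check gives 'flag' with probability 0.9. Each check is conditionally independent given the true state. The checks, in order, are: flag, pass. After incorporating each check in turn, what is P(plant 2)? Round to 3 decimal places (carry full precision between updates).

0.154

After 'flag': normaliser = 0.35·0.4000 + 0.55·0.1000 + 0.9·0.5000; P(plant 1) ≈ 0.2171, P(plant 2) ≈ 0.0853, P(plant 3) ≈ 0.6977
After 'pass': normaliser = 0.65·0.2171 + 0.45·0.0853 + 0.1·0.6977; P(plant 1) ≈ 0.5661, P(plant 2) ≈ 0.1540, P(plant 3) ≈ 0.2799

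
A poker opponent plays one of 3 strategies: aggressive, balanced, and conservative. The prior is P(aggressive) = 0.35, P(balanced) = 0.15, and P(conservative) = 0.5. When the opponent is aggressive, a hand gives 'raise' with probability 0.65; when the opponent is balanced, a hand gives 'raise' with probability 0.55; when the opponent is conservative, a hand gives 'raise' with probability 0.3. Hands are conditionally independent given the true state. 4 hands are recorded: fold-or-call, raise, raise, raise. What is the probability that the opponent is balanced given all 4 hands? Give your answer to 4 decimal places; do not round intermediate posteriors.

0.2067

Apply Bayes' rule sequentially, carrying P(balanced) forward.
After 'fold-or-call': normaliser = 0.35·0.3500 + 0.45·0.1500 + 0.7·0.5000; P(aggressive) ≈ 0.2269, P(balanced) ≈ 0.1250, P(conservative) ≈ 0.6481
After 'raise': normaliser = 0.65·0.2269 + 0.55·0.1250 + 0.3·0.6481; P(aggressive) ≈ 0.3591, P(balanced) ≈ 0.1674, P(conservative) ≈ 0.4735
After 'raise': normaliser = 0.65·0.3591 + 0.55·0.1674 + 0.3·0.4735; P(aggressive) ≈ 0.4992, P(balanced) ≈ 0.1969, P(conservative) ≈ 0.3038
After 'raise': normaliser = 0.65·0.4992 + 0.55·0.1969 + 0.3·0.3038; P(aggressive) ≈ 0.6193, P(balanced) ≈ 0.2067, P(conservative) ≈ 0.1740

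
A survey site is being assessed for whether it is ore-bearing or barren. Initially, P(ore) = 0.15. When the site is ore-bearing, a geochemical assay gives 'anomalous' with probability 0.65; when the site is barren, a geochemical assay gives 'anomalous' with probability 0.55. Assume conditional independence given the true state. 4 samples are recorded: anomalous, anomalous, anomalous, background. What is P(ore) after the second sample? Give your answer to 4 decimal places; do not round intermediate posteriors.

After 'anomalous': P(ore) = 0.65·0.1500 / (0.65·0.1500 + 0.55·0.8500) ≈ 0.1726
After 'anomalous': P(ore) = 0.65·0.1726 / (0.65·0.1726 + 0.55·0.8274) ≈ 0.1977

0.1977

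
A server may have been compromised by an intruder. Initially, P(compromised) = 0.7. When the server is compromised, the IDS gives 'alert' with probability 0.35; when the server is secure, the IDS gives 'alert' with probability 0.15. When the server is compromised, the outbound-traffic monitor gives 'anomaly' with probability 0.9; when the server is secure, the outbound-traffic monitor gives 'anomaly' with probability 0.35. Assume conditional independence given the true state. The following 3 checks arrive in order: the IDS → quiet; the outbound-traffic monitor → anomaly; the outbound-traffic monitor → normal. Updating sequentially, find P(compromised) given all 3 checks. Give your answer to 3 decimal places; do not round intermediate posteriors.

Apply Bayes' rule sequentially, carrying P(compromised) forward.
After the IDS='quiet': P(compromised) = 0.65·0.7000 / (0.65·0.7000 + 0.85·0.3000) ≈ 0.6408
After the outbound-traffic monitor='anomaly': P(compromised) = 0.9·0.6408 / (0.9·0.6408 + 0.35·0.3592) ≈ 0.8211
After the outbound-traffic monitor='normal': P(compromised) = 0.1·0.8211 / (0.1·0.8211 + 0.65·0.1789) ≈ 0.4138

0.414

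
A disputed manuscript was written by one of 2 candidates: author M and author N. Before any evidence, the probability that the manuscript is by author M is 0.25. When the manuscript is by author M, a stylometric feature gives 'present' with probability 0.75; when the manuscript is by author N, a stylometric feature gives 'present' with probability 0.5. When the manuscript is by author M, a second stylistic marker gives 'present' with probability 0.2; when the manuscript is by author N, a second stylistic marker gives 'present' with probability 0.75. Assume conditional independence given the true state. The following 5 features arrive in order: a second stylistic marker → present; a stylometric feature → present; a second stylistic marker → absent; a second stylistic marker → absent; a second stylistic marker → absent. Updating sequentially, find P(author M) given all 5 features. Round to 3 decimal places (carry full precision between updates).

0.814

Each posterior becomes the prior for the next update.
After a second stylistic marker='present': P(author M) = 0.2·0.2500 / (0.2·0.2500 + 0.75·0.7500) ≈ 0.0816
After a stylometric feature='present': P(author M) = 0.75·0.0816 / (0.75·0.0816 + 0.5·0.9184) ≈ 0.1176
After a second stylistic marker='absent': P(author M) = 0.8·0.1176 / (0.8·0.1176 + 0.25·0.8824) ≈ 0.2991
After a second stylistic marker='absent': P(author M) = 0.8·0.2991 / (0.8·0.2991 + 0.25·0.7009) ≈ 0.5772
After a second stylistic marker='absent': P(author M) = 0.8·0.5772 / (0.8·0.5772 + 0.25·0.4228) ≈ 0.8137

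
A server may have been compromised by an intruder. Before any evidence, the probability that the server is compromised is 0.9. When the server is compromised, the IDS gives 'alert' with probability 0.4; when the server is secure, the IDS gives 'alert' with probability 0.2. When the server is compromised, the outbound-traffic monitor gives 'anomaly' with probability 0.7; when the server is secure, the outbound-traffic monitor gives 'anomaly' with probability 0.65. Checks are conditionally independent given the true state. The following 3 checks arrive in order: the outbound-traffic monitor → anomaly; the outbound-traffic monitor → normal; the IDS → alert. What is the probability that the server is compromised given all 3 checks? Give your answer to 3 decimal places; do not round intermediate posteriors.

Each posterior becomes the prior for the next update.
After the outbound-traffic monitor='anomaly': P(compromised) = 0.7·0.9000 / (0.7·0.9000 + 0.65·0.1000) ≈ 0.9065
After the outbound-traffic monitor='normal': P(compromised) = 0.3·0.9065 / (0.3·0.9065 + 0.35·0.0935) ≈ 0.8926
After the IDS='alert': P(compromised) = 0.4·0.8926 / (0.4·0.8926 + 0.2·0.1074) ≈ 0.9432

0.943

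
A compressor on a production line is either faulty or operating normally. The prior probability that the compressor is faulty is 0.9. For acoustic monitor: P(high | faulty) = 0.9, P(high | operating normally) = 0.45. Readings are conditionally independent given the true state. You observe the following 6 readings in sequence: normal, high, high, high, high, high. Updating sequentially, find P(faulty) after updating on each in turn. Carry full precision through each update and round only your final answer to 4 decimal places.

0.9813

Apply Bayes' rule sequentially, carrying P(faulty) forward.
After 'normal': P(faulty) = 0.1·0.9000 / (0.1·0.9000 + 0.55·0.1000) ≈ 0.6207
After 'high': P(faulty) = 0.9·0.6207 / (0.9·0.6207 + 0.45·0.3793) ≈ 0.7660
After 'high': P(faulty) = 0.9·0.7660 / (0.9·0.7660 + 0.45·0.2340) ≈ 0.8675
After 'high': P(faulty) = 0.9·0.8675 / (0.9·0.8675 + 0.45·0.1325) ≈ 0.9290
After 'high': P(faulty) = 0.9·0.9290 / (0.9·0.9290 + 0.45·0.0710) ≈ 0.9632
After 'high': P(faulty) = 0.9·0.9632 / (0.9·0.9632 + 0.45·0.0368) ≈ 0.9813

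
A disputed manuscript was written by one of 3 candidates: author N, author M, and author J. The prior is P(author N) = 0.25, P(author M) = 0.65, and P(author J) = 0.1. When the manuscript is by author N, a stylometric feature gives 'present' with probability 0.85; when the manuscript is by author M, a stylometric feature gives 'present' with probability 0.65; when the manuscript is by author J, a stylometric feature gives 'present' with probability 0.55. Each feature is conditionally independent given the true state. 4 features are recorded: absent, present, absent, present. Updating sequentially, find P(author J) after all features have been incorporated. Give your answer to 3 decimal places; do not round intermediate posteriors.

0.140

Apply Bayes' rule sequentially, carrying P(author J) forward.
After 'absent': normaliser = 0.15·0.2500 + 0.35·0.6500 + 0.45·0.1000; P(author N) ≈ 0.1210, P(author M) ≈ 0.7339, P(author J) ≈ 0.1452
After 'present': normaliser = 0.85·0.1210 + 0.65·0.7339 + 0.55·0.1452; P(author N) ≈ 0.1559, P(author M) ≈ 0.7231, P(author J) ≈ 0.1210
After 'absent': normaliser = 0.15·0.1559 + 0.35·0.7231 + 0.45·0.1210; P(author N) ≈ 0.0707, P(author M) ≈ 0.7648, P(author J) ≈ 0.1646
After 'present': normaliser = 0.85·0.0707 + 0.65·0.7648 + 0.55·0.1646; P(author N) ≈ 0.0927, P(author M) ≈ 0.7675, P(author J) ≈ 0.1398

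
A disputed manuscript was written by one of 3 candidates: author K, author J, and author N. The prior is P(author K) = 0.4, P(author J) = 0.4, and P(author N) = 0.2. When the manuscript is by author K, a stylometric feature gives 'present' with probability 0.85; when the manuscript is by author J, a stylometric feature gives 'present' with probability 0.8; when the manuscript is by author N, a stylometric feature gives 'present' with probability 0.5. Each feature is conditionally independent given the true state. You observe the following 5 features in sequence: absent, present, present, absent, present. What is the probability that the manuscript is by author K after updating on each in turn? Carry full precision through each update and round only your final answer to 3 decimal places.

After 'absent': normaliser = 0.15·0.4000 + 0.2·0.4000 + 0.5·0.2000; P(author K) ≈ 0.2500, P(author J) ≈ 0.3333, P(author N) ≈ 0.4167
After 'present': normaliser = 0.85·0.2500 + 0.8·0.3333 + 0.5·0.4167; P(author K) ≈ 0.3091, P(author J) ≈ 0.3879, P(author N) ≈ 0.3030
After 'present': normaliser = 0.85·0.3091 + 0.8·0.3879 + 0.5·0.3030; P(author K) ≈ 0.3626, P(author J) ≈ 0.4283, P(author N) ≈ 0.2091
After 'absent': normaliser = 0.15·0.3626 + 0.2·0.4283 + 0.5·0.2091; P(author K) ≈ 0.2224, P(author J) ≈ 0.3502, P(author N) ≈ 0.4275
After 'present': normaliser = 0.85·0.2224 + 0.8·0.3502 + 0.5·0.4275; P(author K) ≈ 0.2768, P(author J) ≈ 0.4102, P(author N) ≈ 0.3130

0.277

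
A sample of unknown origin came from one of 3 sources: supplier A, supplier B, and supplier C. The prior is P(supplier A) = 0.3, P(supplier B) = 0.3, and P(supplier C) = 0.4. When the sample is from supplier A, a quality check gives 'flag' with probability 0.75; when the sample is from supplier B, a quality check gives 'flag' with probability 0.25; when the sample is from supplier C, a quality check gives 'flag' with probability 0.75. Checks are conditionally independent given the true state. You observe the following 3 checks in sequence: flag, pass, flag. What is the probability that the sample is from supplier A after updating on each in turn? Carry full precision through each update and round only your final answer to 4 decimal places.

After 'flag': normaliser = 0.75·0.3000 + 0.25·0.3000 + 0.75·0.4000; P(supplier A) ≈ 0.3750, P(supplier B) ≈ 0.1250, P(supplier C) ≈ 0.5000
After 'pass': normaliser = 0.25·0.3750 + 0.75·0.1250 + 0.25·0.5000; P(supplier A) ≈ 0.3000, P(supplier B) ≈ 0.3000, P(supplier C) ≈ 0.4000
After 'flag': normaliser = 0.75·0.3000 + 0.25·0.3000 + 0.75·0.4000; P(supplier A) ≈ 0.3750, P(supplier B) ≈ 0.1250, P(supplier C) ≈ 0.5000

0.3750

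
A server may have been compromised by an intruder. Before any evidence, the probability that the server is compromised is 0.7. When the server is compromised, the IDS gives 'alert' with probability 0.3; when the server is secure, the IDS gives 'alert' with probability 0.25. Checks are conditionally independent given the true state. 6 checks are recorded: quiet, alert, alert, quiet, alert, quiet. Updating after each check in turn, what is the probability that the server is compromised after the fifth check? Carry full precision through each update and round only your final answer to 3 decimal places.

0.778

Apply Bayes' rule sequentially, carrying P(compromised) forward.
After 'quiet': P(compromised) = 0.7·0.7000 / (0.7·0.7000 + 0.75·0.3000) ≈ 0.6853
After 'alert': P(compromised) = 0.3·0.6853 / (0.3·0.6853 + 0.25·0.3147) ≈ 0.7232
After 'alert': P(compromised) = 0.3·0.7232 / (0.3·0.7232 + 0.25·0.2768) ≈ 0.7582
After 'quiet': P(compromised) = 0.7·0.7582 / (0.7·0.7582 + 0.75·0.2418) ≈ 0.7453
After 'alert': P(compromised) = 0.3·0.7453 / (0.3·0.7453 + 0.25·0.2547) ≈ 0.7784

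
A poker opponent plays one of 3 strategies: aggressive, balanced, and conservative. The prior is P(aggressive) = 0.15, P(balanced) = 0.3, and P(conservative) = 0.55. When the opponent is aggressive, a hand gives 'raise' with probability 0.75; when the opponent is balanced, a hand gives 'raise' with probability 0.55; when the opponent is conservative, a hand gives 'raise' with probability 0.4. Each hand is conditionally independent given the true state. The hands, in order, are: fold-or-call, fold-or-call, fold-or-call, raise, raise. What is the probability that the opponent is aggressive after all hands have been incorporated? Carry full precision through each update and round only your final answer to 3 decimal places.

0.046

After 'fold-or-call': normaliser = 0.25·0.1500 + 0.45·0.3000 + 0.6·0.5500; P(aggressive) ≈ 0.0746, P(balanced) ≈ 0.2687, P(conservative) ≈ 0.6567
After 'fold-or-call': normaliser = 0.25·0.0746 + 0.45·0.2687 + 0.6·0.6567; P(aggressive) ≈ 0.0350, P(balanced) ≈ 0.2266, P(conservative) ≈ 0.7385
After 'fold-or-call': normaliser = 0.25·0.0350 + 0.45·0.2266 + 0.6·0.7385; P(aggressive) ≈ 0.0158, P(balanced) ≈ 0.1841, P(conservative) ≈ 0.8001
After 'raise': normaliser = 0.75·0.0158 + 0.55·0.1841 + 0.4·0.8001; P(aggressive) ≈ 0.0273, P(balanced) ≈ 0.2338, P(conservative) ≈ 0.7389
After 'raise': normaliser = 0.75·0.0273 + 0.55·0.2338 + 0.4·0.7389; P(aggressive) ≈ 0.0461, P(balanced) ≈ 0.2892, P(conservative) ≈ 0.6647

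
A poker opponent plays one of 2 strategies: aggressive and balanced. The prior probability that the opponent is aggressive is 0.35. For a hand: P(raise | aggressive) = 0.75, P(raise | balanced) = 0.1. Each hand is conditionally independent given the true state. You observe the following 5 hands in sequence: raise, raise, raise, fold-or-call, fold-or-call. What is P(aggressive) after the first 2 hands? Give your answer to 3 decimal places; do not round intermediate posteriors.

0.968

Apply Bayes' rule sequentially, carrying P(aggressive) forward.
After 'raise': P(aggressive) = 0.75·0.3500 / (0.75·0.3500 + 0.1·0.6500) ≈ 0.8015
After 'raise': P(aggressive) = 0.75·0.8015 / (0.75·0.8015 + 0.1·0.1985) ≈ 0.9680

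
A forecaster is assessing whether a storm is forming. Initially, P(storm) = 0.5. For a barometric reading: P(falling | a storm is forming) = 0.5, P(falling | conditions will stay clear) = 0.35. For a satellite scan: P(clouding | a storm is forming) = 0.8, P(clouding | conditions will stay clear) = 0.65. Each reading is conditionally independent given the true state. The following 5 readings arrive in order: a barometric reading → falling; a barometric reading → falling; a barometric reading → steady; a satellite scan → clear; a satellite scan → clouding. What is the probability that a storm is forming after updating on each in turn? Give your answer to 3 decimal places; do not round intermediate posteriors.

0.525

After a barometric reading='falling': P(storm) = 0.5·0.5000 / (0.5·0.5000 + 0.35·0.5000) ≈ 0.5882
After a barometric reading='falling': P(storm) = 0.5·0.5882 / (0.5·0.5882 + 0.35·0.4118) ≈ 0.6711
After a barometric reading='steady': P(storm) = 0.5·0.6711 / (0.5·0.6711 + 0.65·0.3289) ≈ 0.6109
After a satellite scan='clear': P(storm) = 0.2·0.6109 / (0.2·0.6109 + 0.35·0.3891) ≈ 0.4729
After a satellite scan='clouding': P(storm) = 0.8·0.4729 / (0.8·0.4729 + 0.65·0.5271) ≈ 0.5247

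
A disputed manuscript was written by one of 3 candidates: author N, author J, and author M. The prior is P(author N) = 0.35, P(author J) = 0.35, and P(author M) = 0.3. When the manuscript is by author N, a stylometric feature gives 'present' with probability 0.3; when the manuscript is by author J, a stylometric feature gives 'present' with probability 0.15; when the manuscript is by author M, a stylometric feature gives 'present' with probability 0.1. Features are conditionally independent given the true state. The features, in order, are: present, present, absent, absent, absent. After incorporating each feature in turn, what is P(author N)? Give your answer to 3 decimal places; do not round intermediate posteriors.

After 'present': normaliser = 0.3·0.3500 + 0.15·0.3500 + 0.1·0.3000; P(author N) ≈ 0.5600, P(author J) ≈ 0.2800, P(author M) ≈ 0.1600
After 'present': normaliser = 0.3·0.5600 + 0.15·0.2800 + 0.1·0.1600; P(author N) ≈ 0.7434, P(author J) ≈ 0.1858, P(author M) ≈ 0.0708
After 'absent': normaliser = 0.7·0.7434 + 0.85·0.1858 + 0.9·0.0708; P(author N) ≈ 0.7013, P(author J) ≈ 0.2129, P(author M) ≈ 0.0859
After 'absent': normaliser = 0.7·0.7013 + 0.85·0.2129 + 0.9·0.0859; P(author N) ≈ 0.6553, P(author J) ≈ 0.2416, P(author M) ≈ 0.1032
After 'absent': normaliser = 0.7·0.6553 + 0.85·0.2416 + 0.9·0.1032; P(author N) ≈ 0.6061, P(author J) ≈ 0.2713, P(author M) ≈ 0.1227

0.606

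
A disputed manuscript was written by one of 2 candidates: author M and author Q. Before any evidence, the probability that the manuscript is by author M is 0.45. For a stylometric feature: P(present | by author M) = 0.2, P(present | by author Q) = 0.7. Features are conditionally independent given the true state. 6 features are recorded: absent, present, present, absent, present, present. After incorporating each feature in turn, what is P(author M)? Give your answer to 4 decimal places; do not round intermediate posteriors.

After 'absent': P(author M) = 0.8·0.4500 / (0.8·0.4500 + 0.3·0.5500) ≈ 0.6857
After 'present': P(author M) = 0.2·0.6857 / (0.2·0.6857 + 0.7·0.3143) ≈ 0.3840
After 'present': P(author M) = 0.2·0.3840 / (0.2·0.3840 + 0.7·0.6160) ≈ 0.1512
After 'absent': P(author M) = 0.8·0.1512 / (0.8·0.1512 + 0.3·0.8488) ≈ 0.3220
After 'present': P(author M) = 0.2·0.3220 / (0.2·0.3220 + 0.7·0.6780) ≈ 0.1195
After 'present': P(author M) = 0.2·0.1195 / (0.2·0.1195 + 0.7·0.8805) ≈ 0.0373

0.0373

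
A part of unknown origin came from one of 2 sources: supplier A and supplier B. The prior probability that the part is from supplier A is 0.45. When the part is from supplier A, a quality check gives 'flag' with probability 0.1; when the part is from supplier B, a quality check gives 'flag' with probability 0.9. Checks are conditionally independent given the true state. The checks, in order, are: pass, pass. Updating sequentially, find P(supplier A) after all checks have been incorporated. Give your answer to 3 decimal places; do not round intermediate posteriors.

After 'pass': P(supplier A) = 0.9·0.4500 / (0.9·0.4500 + 0.1·0.5500) ≈ 0.8804
After 'pass': P(supplier A) = 0.9·0.8804 / (0.9·0.8804 + 0.1·0.1196) ≈ 0.9851

0.985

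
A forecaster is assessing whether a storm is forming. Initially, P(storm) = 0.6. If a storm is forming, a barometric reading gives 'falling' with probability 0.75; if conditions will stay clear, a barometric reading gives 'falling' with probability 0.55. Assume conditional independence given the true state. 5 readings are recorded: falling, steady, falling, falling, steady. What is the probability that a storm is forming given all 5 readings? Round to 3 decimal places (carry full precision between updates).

After 'falling': P(storm) = 0.75·0.6000 / (0.75·0.6000 + 0.55·0.4000) ≈ 0.6716
After 'steady': P(storm) = 0.25·0.6716 / (0.25·0.6716 + 0.45·0.3284) ≈ 0.5319
After 'falling': P(storm) = 0.75·0.5319 / (0.75·0.5319 + 0.55·0.4681) ≈ 0.6078
After 'falling': P(storm) = 0.75·0.6078 / (0.75·0.6078 + 0.55·0.3922) ≈ 0.6788
After 'steady': P(storm) = 0.25·0.6788 / (0.25·0.6788 + 0.45·0.3212) ≈ 0.5400

0.540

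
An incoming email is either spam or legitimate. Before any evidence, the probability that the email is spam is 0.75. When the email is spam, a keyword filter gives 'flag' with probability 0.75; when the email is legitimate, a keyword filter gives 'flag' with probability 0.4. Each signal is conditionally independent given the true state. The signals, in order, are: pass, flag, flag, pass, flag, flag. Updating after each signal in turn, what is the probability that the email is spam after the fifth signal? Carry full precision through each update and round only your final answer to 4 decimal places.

0.7744

After 'pass': P(spam) = 0.25·0.7500 / (0.25·0.7500 + 0.6·0.2500) ≈ 0.5556
After 'flag': P(spam) = 0.75·0.5556 / (0.75·0.5556 + 0.4·0.4444) ≈ 0.7009
After 'flag': P(spam) = 0.75·0.7009 / (0.75·0.7009 + 0.4·0.2991) ≈ 0.8146
After 'pass': P(spam) = 0.25·0.8146 / (0.25·0.8146 + 0.6·0.1854) ≈ 0.6468
After 'flag': P(spam) = 0.75·0.6468 / (0.75·0.6468 + 0.4·0.3532) ≈ 0.7744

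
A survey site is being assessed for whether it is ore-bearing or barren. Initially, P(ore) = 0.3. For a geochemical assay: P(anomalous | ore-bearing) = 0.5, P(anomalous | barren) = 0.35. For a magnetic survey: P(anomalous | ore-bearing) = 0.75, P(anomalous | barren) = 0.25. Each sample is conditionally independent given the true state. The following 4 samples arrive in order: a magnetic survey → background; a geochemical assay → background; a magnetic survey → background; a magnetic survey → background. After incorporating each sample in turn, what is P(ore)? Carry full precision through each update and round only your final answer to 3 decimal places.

After a magnetic survey='background': P(ore) = 0.25·0.3000 / (0.25·0.3000 + 0.75·0.7000) ≈ 0.1250
After a geochemical assay='background': P(ore) = 0.5·0.1250 / (0.5·0.1250 + 0.65·0.8750) ≈ 0.0990
After a magnetic survey='background': P(ore) = 0.25·0.0990 / (0.25·0.0990 + 0.75·0.9010) ≈ 0.0353
After a magnetic survey='background': P(ore) = 0.25·0.0353 / (0.25·0.0353 + 0.75·0.9647) ≈ 0.0121

0.012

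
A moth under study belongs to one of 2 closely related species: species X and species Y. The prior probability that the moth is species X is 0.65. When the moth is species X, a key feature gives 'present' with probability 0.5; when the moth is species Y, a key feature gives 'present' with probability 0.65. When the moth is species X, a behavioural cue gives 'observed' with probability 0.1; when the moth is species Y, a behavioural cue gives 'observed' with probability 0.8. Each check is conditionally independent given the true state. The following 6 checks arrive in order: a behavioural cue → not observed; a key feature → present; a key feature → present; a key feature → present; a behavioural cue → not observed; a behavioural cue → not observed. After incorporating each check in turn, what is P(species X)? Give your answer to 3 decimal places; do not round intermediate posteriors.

0.987

After a behavioural cue='not observed': P(species X) = 0.9·0.6500 / (0.9·0.6500 + 0.2·0.3500) ≈ 0.8931
After a key feature='present': P(species X) = 0.5·0.8931 / (0.5·0.8931 + 0.65·0.1069) ≈ 0.8654
After a key feature='present': P(species X) = 0.5·0.8654 / (0.5·0.8654 + 0.65·0.1346) ≈ 0.8318
After a key feature='present': P(species X) = 0.5·0.8318 / (0.5·0.8318 + 0.65·0.1682) ≈ 0.7918
After a behavioural cue='not observed': P(species X) = 0.9·0.7918 / (0.9·0.7918 + 0.2·0.2082) ≈ 0.9448
After a behavioural cue='not observed': P(species X) = 0.9·0.9448 / (0.9·0.9448 + 0.2·0.0552) ≈ 0.9872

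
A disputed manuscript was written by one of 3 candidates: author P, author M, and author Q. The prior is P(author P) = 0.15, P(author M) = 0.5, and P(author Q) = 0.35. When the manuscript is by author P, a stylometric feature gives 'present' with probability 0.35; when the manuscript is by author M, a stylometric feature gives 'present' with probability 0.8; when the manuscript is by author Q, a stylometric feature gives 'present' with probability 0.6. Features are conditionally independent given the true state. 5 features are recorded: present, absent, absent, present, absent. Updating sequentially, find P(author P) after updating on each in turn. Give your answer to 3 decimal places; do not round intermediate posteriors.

0.322

Apply Bayes' rule sequentially, carrying P(author P) forward.
After 'present': normaliser = 0.35·0.1500 + 0.8·0.5000 + 0.6·0.3500; P(author P) ≈ 0.0792, P(author M) ≈ 0.6038, P(author Q) ≈ 0.3170
After 'absent': normaliser = 0.65·0.0792 + 0.2·0.6038 + 0.4·0.3170; P(author P) ≈ 0.1722, P(author M) ≈ 0.4038, P(author Q) ≈ 0.4240
After 'absent': normaliser = 0.65·0.1722 + 0.2·0.4038 + 0.4·0.4240; P(author P) ≈ 0.3090, P(author M) ≈ 0.2229, P(author Q) ≈ 0.4681
After 'present': normaliser = 0.35·0.3090 + 0.8·0.2229 + 0.6·0.4681; P(author P) ≈ 0.1906, P(author M) ≈ 0.3143, P(author Q) ≈ 0.4950
After 'absent': normaliser = 0.65·0.1906 + 0.2·0.3143 + 0.4·0.4950; P(author P) ≈ 0.3220, P(author M) ≈ 0.1634, P(author Q) ≈ 0.5146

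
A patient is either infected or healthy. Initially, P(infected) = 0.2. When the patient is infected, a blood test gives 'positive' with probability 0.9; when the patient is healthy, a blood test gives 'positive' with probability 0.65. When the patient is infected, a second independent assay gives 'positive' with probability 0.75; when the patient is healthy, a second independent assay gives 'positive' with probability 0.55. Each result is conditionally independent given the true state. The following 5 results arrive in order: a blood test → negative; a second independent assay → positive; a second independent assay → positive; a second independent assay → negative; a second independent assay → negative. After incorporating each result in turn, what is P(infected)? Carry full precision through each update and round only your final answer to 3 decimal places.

0.039

Apply Bayes' rule sequentially, carrying P(infected) forward.
After a blood test='negative': P(infected) = 0.1·0.2000 / (0.1·0.2000 + 0.35·0.8000) ≈ 0.0667
After a second independent assay='positive': P(infected) = 0.75·0.0667 / (0.75·0.0667 + 0.55·0.9333) ≈ 0.0888
After a second independent assay='positive': P(infected) = 0.75·0.0888 / (0.75·0.0888 + 0.55·0.9112) ≈ 0.1172
After a second independent assay='negative': P(infected) = 0.25·0.1172 / (0.25·0.1172 + 0.45·0.8828) ≈ 0.0687
After a second independent assay='negative': P(infected) = 0.25·0.0687 / (0.25·0.0687 + 0.45·0.9313) ≈ 0.0394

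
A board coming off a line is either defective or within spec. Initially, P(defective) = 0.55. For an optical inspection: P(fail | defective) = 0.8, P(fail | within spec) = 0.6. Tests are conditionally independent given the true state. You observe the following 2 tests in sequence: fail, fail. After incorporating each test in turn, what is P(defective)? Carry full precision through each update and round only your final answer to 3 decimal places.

0.685

After 'fail': P(defective) = 0.8·0.5500 / (0.8·0.5500 + 0.6·0.4500) ≈ 0.6197
After 'fail': P(defective) = 0.8·0.6197 / (0.8·0.6197 + 0.6·0.3803) ≈ 0.6848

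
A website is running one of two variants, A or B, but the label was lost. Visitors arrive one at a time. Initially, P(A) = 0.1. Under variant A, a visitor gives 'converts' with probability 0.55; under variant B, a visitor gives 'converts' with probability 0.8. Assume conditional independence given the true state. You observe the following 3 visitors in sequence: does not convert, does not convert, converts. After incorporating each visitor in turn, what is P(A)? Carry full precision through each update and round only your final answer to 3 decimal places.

0.279

After 'does not convert': P(A) = 0.45·0.1000 / (0.45·0.1000 + 0.2·0.9000) ≈ 0.2000
After 'does not convert': P(A) = 0.45·0.2000 / (0.45·0.2000 + 0.2·0.8000) ≈ 0.3600
After 'converts': P(A) = 0.55·0.3600 / (0.55·0.3600 + 0.8·0.6400) ≈ 0.2789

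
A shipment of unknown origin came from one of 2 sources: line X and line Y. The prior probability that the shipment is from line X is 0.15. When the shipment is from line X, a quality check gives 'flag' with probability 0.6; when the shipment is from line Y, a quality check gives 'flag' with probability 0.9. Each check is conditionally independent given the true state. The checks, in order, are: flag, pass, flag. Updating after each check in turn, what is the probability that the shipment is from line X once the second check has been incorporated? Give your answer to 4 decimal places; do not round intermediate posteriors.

0.3200

After 'flag': P(line X) = 0.6·0.1500 / (0.6·0.1500 + 0.9·0.8500) ≈ 0.1053
After 'pass': P(line X) = 0.4·0.1053 / (0.4·0.1053 + 0.1·0.8947) ≈ 0.3200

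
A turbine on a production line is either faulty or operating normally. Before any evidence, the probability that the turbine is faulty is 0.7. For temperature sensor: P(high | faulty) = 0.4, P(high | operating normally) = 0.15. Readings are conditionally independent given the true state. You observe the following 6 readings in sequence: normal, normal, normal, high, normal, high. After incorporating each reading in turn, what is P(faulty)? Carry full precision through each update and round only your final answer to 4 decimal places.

0.8047

After 'normal': P(faulty) = 0.6·0.7000 / (0.6·0.7000 + 0.85·0.3000) ≈ 0.6222
After 'normal': P(faulty) = 0.6·0.6222 / (0.6·0.6222 + 0.85·0.3778) ≈ 0.5376
After 'normal': P(faulty) = 0.6·0.5376 / (0.6·0.5376 + 0.85·0.4624) ≈ 0.4508
After 'high': P(faulty) = 0.4·0.4508 / (0.4·0.4508 + 0.15·0.5492) ≈ 0.6864
After 'normal': P(faulty) = 0.6·0.6864 / (0.6·0.6864 + 0.85·0.3136) ≈ 0.6070
After 'high': P(faulty) = 0.4·0.6070 / (0.4·0.6070 + 0.15·0.3930) ≈ 0.8047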